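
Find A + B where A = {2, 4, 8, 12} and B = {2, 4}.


A + B = {a + b : a ∈ A, b ∈ B}.
Enumerate all |A|·|B| = 4·2 = 8 pairs (a, b) and collect distinct sums.
a = 2: 2+2=4, 2+4=6
a = 4: 4+2=6, 4+4=8
a = 8: 8+2=10, 8+4=12
a = 12: 12+2=14, 12+4=16
Collecting distinct sums: A + B = {4, 6, 8, 10, 12, 14, 16}
|A + B| = 7

A + B = {4, 6, 8, 10, 12, 14, 16}


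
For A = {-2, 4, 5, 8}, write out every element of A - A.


A - A = {a - a' : a, a' ∈ A}.
Compute a - a' for each ordered pair (a, a'):
a = -2: -2--2=0, -2-4=-6, -2-5=-7, -2-8=-10
a = 4: 4--2=6, 4-4=0, 4-5=-1, 4-8=-4
a = 5: 5--2=7, 5-4=1, 5-5=0, 5-8=-3
a = 8: 8--2=10, 8-4=4, 8-5=3, 8-8=0
Collecting distinct values (and noting 0 appears from a-a):
A - A = {-10, -7, -6, -4, -3, -1, 0, 1, 3, 4, 6, 7, 10}
|A - A| = 13

A - A = {-10, -7, -6, -4, -3, -1, 0, 1, 3, 4, 6, 7, 10}


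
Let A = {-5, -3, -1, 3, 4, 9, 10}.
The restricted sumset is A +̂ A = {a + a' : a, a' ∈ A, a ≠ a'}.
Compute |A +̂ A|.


Restricted sumset: A +̂ A = {a + a' : a ∈ A, a' ∈ A, a ≠ a'}.
Equivalently, take A + A and drop any sum 2a that is achievable ONLY as a + a for a ∈ A (i.e. sums representable only with equal summands).
Enumerate pairs (a, a') with a < a' (symmetric, so each unordered pair gives one sum; this covers all a ≠ a'):
  -5 + -3 = -8
  -5 + -1 = -6
  -5 + 3 = -2
  -5 + 4 = -1
  -5 + 9 = 4
  -5 + 10 = 5
  -3 + -1 = -4
  -3 + 3 = 0
  -3 + 4 = 1
  -3 + 9 = 6
  -3 + 10 = 7
  -1 + 3 = 2
  -1 + 4 = 3
  -1 + 9 = 8
  -1 + 10 = 9
  3 + 4 = 7
  3 + 9 = 12
  3 + 10 = 13
  4 + 9 = 13
  4 + 10 = 14
  9 + 10 = 19
Collected distinct sums: {-8, -6, -4, -2, -1, 0, 1, 2, 3, 4, 5, 6, 7, 8, 9, 12, 13, 14, 19}
|A +̂ A| = 19
(Reference bound: |A +̂ A| ≥ 2|A| - 3 for |A| ≥ 2, with |A| = 7 giving ≥ 11.)

|A +̂ A| = 19


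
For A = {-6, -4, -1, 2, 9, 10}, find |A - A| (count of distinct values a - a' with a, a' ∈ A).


A - A = {a - a' : a, a' ∈ A}; |A| = 6.
Bounds: 2|A|-1 ≤ |A - A| ≤ |A|² - |A| + 1, i.e. 11 ≤ |A - A| ≤ 31.
Note: 0 ∈ A - A always (from a - a). The set is symmetric: if d ∈ A - A then -d ∈ A - A.
Enumerate nonzero differences d = a - a' with a > a' (then include -d):
Positive differences: {1, 2, 3, 5, 6, 7, 8, 10, 11, 13, 14, 15, 16}
Full difference set: {0} ∪ (positive diffs) ∪ (negative diffs).
|A - A| = 1 + 2·13 = 27 (matches direct enumeration: 27).

|A - A| = 27


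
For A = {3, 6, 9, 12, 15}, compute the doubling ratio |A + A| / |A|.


|A| = 5.
Compute A + A by enumerating all 25 pairs.
A + A = {6, 9, 12, 15, 18, 21, 24, 27, 30}, so |A + A| = 9.
K = |A + A| / |A| = 9/5 (already in lowest terms) ≈ 1.8000.
Reference: AP of size 5 gives K = 9/5 ≈ 1.8000; a fully generic set of size 5 gives K ≈ 3.0000.

|A| = 5, |A + A| = 9, K = 9/5.


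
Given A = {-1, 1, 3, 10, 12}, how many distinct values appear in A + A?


A + A = {a + a' : a, a' ∈ A}; |A| = 5.
General bounds: 2|A| - 1 ≤ |A + A| ≤ |A|(|A|+1)/2, i.e. 9 ≤ |A + A| ≤ 15.
Lower bound 2|A|-1 is attained iff A is an arithmetic progression.
Enumerate sums a + a' for a ≤ a' (symmetric, so this suffices):
a = -1: -1+-1=-2, -1+1=0, -1+3=2, -1+10=9, -1+12=11
a = 1: 1+1=2, 1+3=4, 1+10=11, 1+12=13
a = 3: 3+3=6, 3+10=13, 3+12=15
a = 10: 10+10=20, 10+12=22
a = 12: 12+12=24
Distinct sums: {-2, 0, 2, 4, 6, 9, 11, 13, 15, 20, 22, 24}
|A + A| = 12

|A + A| = 12


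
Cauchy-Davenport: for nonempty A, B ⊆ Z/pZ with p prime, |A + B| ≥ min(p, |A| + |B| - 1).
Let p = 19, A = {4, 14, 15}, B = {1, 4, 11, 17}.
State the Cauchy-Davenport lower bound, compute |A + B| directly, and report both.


Cauchy-Davenport: |A + B| ≥ min(p, |A| + |B| - 1) for A, B nonempty in Z/pZ.
|A| = 3, |B| = 4, p = 19.
CD lower bound = min(19, 3 + 4 - 1) = min(19, 6) = 6.
Compute A + B mod 19 directly:
a = 4: 4+1=5, 4+4=8, 4+11=15, 4+17=2
a = 14: 14+1=15, 14+4=18, 14+11=6, 14+17=12
a = 15: 15+1=16, 15+4=0, 15+11=7, 15+17=13
A + B = {0, 2, 5, 6, 7, 8, 12, 13, 15, 16, 18}, so |A + B| = 11.
Verify: 11 ≥ 6? Yes ✓.

CD lower bound = 6, actual |A + B| = 11.


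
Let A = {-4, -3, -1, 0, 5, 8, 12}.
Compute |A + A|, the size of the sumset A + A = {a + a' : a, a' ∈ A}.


A + A = {a + a' : a, a' ∈ A}; |A| = 7.
General bounds: 2|A| - 1 ≤ |A + A| ≤ |A|(|A|+1)/2, i.e. 13 ≤ |A + A| ≤ 28.
Lower bound 2|A|-1 is attained iff A is an arithmetic progression.
Enumerate sums a + a' for a ≤ a' (symmetric, so this suffices):
a = -4: -4+-4=-8, -4+-3=-7, -4+-1=-5, -4+0=-4, -4+5=1, -4+8=4, -4+12=8
a = -3: -3+-3=-6, -3+-1=-4, -3+0=-3, -3+5=2, -3+8=5, -3+12=9
a = -1: -1+-1=-2, -1+0=-1, -1+5=4, -1+8=7, -1+12=11
a = 0: 0+0=0, 0+5=5, 0+8=8, 0+12=12
a = 5: 5+5=10, 5+8=13, 5+12=17
a = 8: 8+8=16, 8+12=20
a = 12: 12+12=24
Distinct sums: {-8, -7, -6, -5, -4, -3, -2, -1, 0, 1, 2, 4, 5, 7, 8, 9, 10, 11, 12, 13, 16, 17, 20, 24}
|A + A| = 24

|A + A| = 24


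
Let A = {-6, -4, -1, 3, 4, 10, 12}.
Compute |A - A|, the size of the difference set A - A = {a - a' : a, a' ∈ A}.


A - A = {a - a' : a, a' ∈ A}; |A| = 7.
Bounds: 2|A|-1 ≤ |A - A| ≤ |A|² - |A| + 1, i.e. 13 ≤ |A - A| ≤ 43.
Note: 0 ∈ A - A always (from a - a). The set is symmetric: if d ∈ A - A then -d ∈ A - A.
Enumerate nonzero differences d = a - a' with a > a' (then include -d):
Positive differences: {1, 2, 3, 4, 5, 6, 7, 8, 9, 10, 11, 13, 14, 16, 18}
Full difference set: {0} ∪ (positive diffs) ∪ (negative diffs).
|A - A| = 1 + 2·15 = 31 (matches direct enumeration: 31).

|A - A| = 31


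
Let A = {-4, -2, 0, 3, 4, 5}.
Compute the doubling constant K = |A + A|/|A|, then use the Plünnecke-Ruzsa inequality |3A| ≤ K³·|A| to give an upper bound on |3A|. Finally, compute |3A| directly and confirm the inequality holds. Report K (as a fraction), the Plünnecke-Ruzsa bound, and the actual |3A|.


|A| = 6.
Step 1: Compute A + A by enumerating all 36 pairs.
A + A = {-8, -6, -4, -2, -1, 0, 1, 2, 3, 4, 5, 6, 7, 8, 9, 10}, so |A + A| = 16.
Step 2: Doubling constant K = |A + A|/|A| = 16/6 = 16/6 ≈ 2.6667.
Step 3: Plünnecke-Ruzsa gives |3A| ≤ K³·|A| = (2.6667)³ · 6 ≈ 113.7778.
Step 4: Compute 3A = A + A + A directly by enumerating all triples (a,b,c) ∈ A³; |3A| = 25.
Step 5: Check 25 ≤ 113.7778? Yes ✓.

K = 16/6, Plünnecke-Ruzsa bound K³|A| ≈ 113.7778, |3A| = 25, inequality holds.


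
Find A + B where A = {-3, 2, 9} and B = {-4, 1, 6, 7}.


A + B = {a + b : a ∈ A, b ∈ B}.
Enumerate all |A|·|B| = 3·4 = 12 pairs (a, b) and collect distinct sums.
a = -3: -3+-4=-7, -3+1=-2, -3+6=3, -3+7=4
a = 2: 2+-4=-2, 2+1=3, 2+6=8, 2+7=9
a = 9: 9+-4=5, 9+1=10, 9+6=15, 9+7=16
Collecting distinct sums: A + B = {-7, -2, 3, 4, 5, 8, 9, 10, 15, 16}
|A + B| = 10

A + B = {-7, -2, 3, 4, 5, 8, 9, 10, 15, 16}


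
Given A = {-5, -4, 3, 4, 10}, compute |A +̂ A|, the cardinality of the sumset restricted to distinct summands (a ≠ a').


Restricted sumset: A +̂ A = {a + a' : a ∈ A, a' ∈ A, a ≠ a'}.
Equivalently, take A + A and drop any sum 2a that is achievable ONLY as a + a for a ∈ A (i.e. sums representable only with equal summands).
Enumerate pairs (a, a') with a < a' (symmetric, so each unordered pair gives one sum; this covers all a ≠ a'):
  -5 + -4 = -9
  -5 + 3 = -2
  -5 + 4 = -1
  -5 + 10 = 5
  -4 + 3 = -1
  -4 + 4 = 0
  -4 + 10 = 6
  3 + 4 = 7
  3 + 10 = 13
  4 + 10 = 14
Collected distinct sums: {-9, -2, -1, 0, 5, 6, 7, 13, 14}
|A +̂ A| = 9
(Reference bound: |A +̂ A| ≥ 2|A| - 3 for |A| ≥ 2, with |A| = 5 giving ≥ 7.)

|A +̂ A| = 9


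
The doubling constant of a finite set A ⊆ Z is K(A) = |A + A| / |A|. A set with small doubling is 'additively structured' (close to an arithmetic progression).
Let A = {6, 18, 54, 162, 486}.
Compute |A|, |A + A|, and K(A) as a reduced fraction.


|A| = 5.
Compute A + A by enumerating all 25 pairs.
A + A = {12, 24, 36, 60, 72, 108, 168, 180, 216, 324, 492, 504, 540, 648, 972}, so |A + A| = 15.
K = |A + A| / |A| = 15/5 = 3/1 ≈ 3.0000.
Reference: AP of size 5 gives K = 9/5 ≈ 1.8000; a fully generic set of size 5 gives K ≈ 3.0000.

|A| = 5, |A + A| = 15, K = 15/5 = 3/1.


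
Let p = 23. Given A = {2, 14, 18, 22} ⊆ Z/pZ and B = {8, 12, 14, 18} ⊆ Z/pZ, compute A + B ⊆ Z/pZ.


Work in Z/23Z: reduce every sum a + b modulo 23.
Enumerate all 16 pairs:
a = 2: 2+8=10, 2+12=14, 2+14=16, 2+18=20
a = 14: 14+8=22, 14+12=3, 14+14=5, 14+18=9
a = 18: 18+8=3, 18+12=7, 18+14=9, 18+18=13
a = 22: 22+8=7, 22+12=11, 22+14=13, 22+18=17
Distinct residues collected: {3, 5, 7, 9, 10, 11, 13, 14, 16, 17, 20, 22}
|A + B| = 12 (out of 23 total residues).

A + B = {3, 5, 7, 9, 10, 11, 13, 14, 16, 17, 20, 22}


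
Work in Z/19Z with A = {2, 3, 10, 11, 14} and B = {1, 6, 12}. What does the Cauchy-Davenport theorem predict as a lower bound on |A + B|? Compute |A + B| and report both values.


Cauchy-Davenport: |A + B| ≥ min(p, |A| + |B| - 1) for A, B nonempty in Z/pZ.
|A| = 5, |B| = 3, p = 19.
CD lower bound = min(19, 5 + 3 - 1) = min(19, 7) = 7.
Compute A + B mod 19 directly:
a = 2: 2+1=3, 2+6=8, 2+12=14
a = 3: 3+1=4, 3+6=9, 3+12=15
a = 10: 10+1=11, 10+6=16, 10+12=3
a = 11: 11+1=12, 11+6=17, 11+12=4
a = 14: 14+1=15, 14+6=1, 14+12=7
A + B = {1, 3, 4, 7, 8, 9, 11, 12, 14, 15, 16, 17}, so |A + B| = 12.
Verify: 12 ≥ 7? Yes ✓.

CD lower bound = 7, actual |A + B| = 12.


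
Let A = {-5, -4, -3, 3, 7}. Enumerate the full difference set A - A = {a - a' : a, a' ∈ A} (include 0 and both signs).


A - A = {a - a' : a, a' ∈ A}.
Compute a - a' for each ordered pair (a, a'):
a = -5: -5--5=0, -5--4=-1, -5--3=-2, -5-3=-8, -5-7=-12
a = -4: -4--5=1, -4--4=0, -4--3=-1, -4-3=-7, -4-7=-11
a = -3: -3--5=2, -3--4=1, -3--3=0, -3-3=-6, -3-7=-10
a = 3: 3--5=8, 3--4=7, 3--3=6, 3-3=0, 3-7=-4
a = 7: 7--5=12, 7--4=11, 7--3=10, 7-3=4, 7-7=0
Collecting distinct values (and noting 0 appears from a-a):
A - A = {-12, -11, -10, -8, -7, -6, -4, -2, -1, 0, 1, 2, 4, 6, 7, 8, 10, 11, 12}
|A - A| = 19

A - A = {-12, -11, -10, -8, -7, -6, -4, -2, -1, 0, 1, 2, 4, 6, 7, 8, 10, 11, 12}


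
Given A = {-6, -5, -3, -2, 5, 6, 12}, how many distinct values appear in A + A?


A + A = {a + a' : a, a' ∈ A}; |A| = 7.
General bounds: 2|A| - 1 ≤ |A + A| ≤ |A|(|A|+1)/2, i.e. 13 ≤ |A + A| ≤ 28.
Lower bound 2|A|-1 is attained iff A is an arithmetic progression.
Enumerate sums a + a' for a ≤ a' (symmetric, so this suffices):
a = -6: -6+-6=-12, -6+-5=-11, -6+-3=-9, -6+-2=-8, -6+5=-1, -6+6=0, -6+12=6
a = -5: -5+-5=-10, -5+-3=-8, -5+-2=-7, -5+5=0, -5+6=1, -5+12=7
a = -3: -3+-3=-6, -3+-2=-5, -3+5=2, -3+6=3, -3+12=9
a = -2: -2+-2=-4, -2+5=3, -2+6=4, -2+12=10
a = 5: 5+5=10, 5+6=11, 5+12=17
a = 6: 6+6=12, 6+12=18
a = 12: 12+12=24
Distinct sums: {-12, -11, -10, -9, -8, -7, -6, -5, -4, -1, 0, 1, 2, 3, 4, 6, 7, 9, 10, 11, 12, 17, 18, 24}
|A + A| = 24

|A + A| = 24


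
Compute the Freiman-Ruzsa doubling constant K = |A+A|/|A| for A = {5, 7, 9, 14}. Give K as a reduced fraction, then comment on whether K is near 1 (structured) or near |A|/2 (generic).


|A| = 4.
Compute A + A by enumerating all 16 pairs.
A + A = {10, 12, 14, 16, 18, 19, 21, 23, 28}, so |A + A| = 9.
K = |A + A| / |A| = 9/4 (already in lowest terms) ≈ 2.2500.
Reference: AP of size 4 gives K = 7/4 ≈ 1.7500; a fully generic set of size 4 gives K ≈ 2.5000.

|A| = 4, |A + A| = 9, K = 9/4.


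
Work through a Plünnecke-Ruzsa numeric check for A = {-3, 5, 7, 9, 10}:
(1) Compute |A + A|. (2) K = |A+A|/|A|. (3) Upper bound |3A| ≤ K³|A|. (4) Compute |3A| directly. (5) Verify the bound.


|A| = 5.
Step 1: Compute A + A by enumerating all 25 pairs.
A + A = {-6, 2, 4, 6, 7, 10, 12, 14, 15, 16, 17, 18, 19, 20}, so |A + A| = 14.
Step 2: Doubling constant K = |A + A|/|A| = 14/5 = 14/5 ≈ 2.8000.
Step 3: Plünnecke-Ruzsa gives |3A| ≤ K³·|A| = (2.8000)³ · 5 ≈ 109.7600.
Step 4: Compute 3A = A + A + A directly by enumerating all triples (a,b,c) ∈ A³; |3A| = 26.
Step 5: Check 26 ≤ 109.7600? Yes ✓.

K = 14/5, Plünnecke-Ruzsa bound K³|A| ≈ 109.7600, |3A| = 26, inequality holds.


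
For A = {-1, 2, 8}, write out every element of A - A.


A - A = {a - a' : a, a' ∈ A}.
Compute a - a' for each ordered pair (a, a'):
a = -1: -1--1=0, -1-2=-3, -1-8=-9
a = 2: 2--1=3, 2-2=0, 2-8=-6
a = 8: 8--1=9, 8-2=6, 8-8=0
Collecting distinct values (and noting 0 appears from a-a):
A - A = {-9, -6, -3, 0, 3, 6, 9}
|A - A| = 7

A - A = {-9, -6, -3, 0, 3, 6, 9}


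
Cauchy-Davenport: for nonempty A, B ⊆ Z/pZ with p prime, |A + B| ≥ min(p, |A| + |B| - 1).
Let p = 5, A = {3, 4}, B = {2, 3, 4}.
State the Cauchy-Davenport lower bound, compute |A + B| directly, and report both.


Cauchy-Davenport: |A + B| ≥ min(p, |A| + |B| - 1) for A, B nonempty in Z/pZ.
|A| = 2, |B| = 3, p = 5.
CD lower bound = min(5, 2 + 3 - 1) = min(5, 4) = 4.
Compute A + B mod 5 directly:
a = 3: 3+2=0, 3+3=1, 3+4=2
a = 4: 4+2=1, 4+3=2, 4+4=3
A + B = {0, 1, 2, 3}, so |A + B| = 4.
Verify: 4 ≥ 4? Yes ✓.

CD lower bound = 4, actual |A + B| = 4.


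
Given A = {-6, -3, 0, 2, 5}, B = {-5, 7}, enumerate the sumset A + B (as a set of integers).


A + B = {a + b : a ∈ A, b ∈ B}.
Enumerate all |A|·|B| = 5·2 = 10 pairs (a, b) and collect distinct sums.
a = -6: -6+-5=-11, -6+7=1
a = -3: -3+-5=-8, -3+7=4
a = 0: 0+-5=-5, 0+7=7
a = 2: 2+-5=-3, 2+7=9
a = 5: 5+-5=0, 5+7=12
Collecting distinct sums: A + B = {-11, -8, -5, -3, 0, 1, 4, 7, 9, 12}
|A + B| = 10

A + B = {-11, -8, -5, -3, 0, 1, 4, 7, 9, 12}


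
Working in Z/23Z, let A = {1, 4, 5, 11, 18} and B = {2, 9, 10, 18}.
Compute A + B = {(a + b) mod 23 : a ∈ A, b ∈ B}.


Work in Z/23Z: reduce every sum a + b modulo 23.
Enumerate all 20 pairs:
a = 1: 1+2=3, 1+9=10, 1+10=11, 1+18=19
a = 4: 4+2=6, 4+9=13, 4+10=14, 4+18=22
a = 5: 5+2=7, 5+9=14, 5+10=15, 5+18=0
a = 11: 11+2=13, 11+9=20, 11+10=21, 11+18=6
a = 18: 18+2=20, 18+9=4, 18+10=5, 18+18=13
Distinct residues collected: {0, 3, 4, 5, 6, 7, 10, 11, 13, 14, 15, 19, 20, 21, 22}
|A + B| = 15 (out of 23 total residues).

A + B = {0, 3, 4, 5, 6, 7, 10, 11, 13, 14, 15, 19, 20, 21, 22}


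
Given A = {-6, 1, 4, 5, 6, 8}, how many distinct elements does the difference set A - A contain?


A - A = {a - a' : a, a' ∈ A}; |A| = 6.
Bounds: 2|A|-1 ≤ |A - A| ≤ |A|² - |A| + 1, i.e. 11 ≤ |A - A| ≤ 31.
Note: 0 ∈ A - A always (from a - a). The set is symmetric: if d ∈ A - A then -d ∈ A - A.
Enumerate nonzero differences d = a - a' with a > a' (then include -d):
Positive differences: {1, 2, 3, 4, 5, 7, 10, 11, 12, 14}
Full difference set: {0} ∪ (positive diffs) ∪ (negative diffs).
|A - A| = 1 + 2·10 = 21 (matches direct enumeration: 21).

|A - A| = 21


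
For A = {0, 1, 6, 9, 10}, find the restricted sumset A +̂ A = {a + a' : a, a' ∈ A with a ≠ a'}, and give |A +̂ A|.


Restricted sumset: A +̂ A = {a + a' : a ∈ A, a' ∈ A, a ≠ a'}.
Equivalently, take A + A and drop any sum 2a that is achievable ONLY as a + a for a ∈ A (i.e. sums representable only with equal summands).
Enumerate pairs (a, a') with a < a' (symmetric, so each unordered pair gives one sum; this covers all a ≠ a'):
  0 + 1 = 1
  0 + 6 = 6
  0 + 9 = 9
  0 + 10 = 10
  1 + 6 = 7
  1 + 9 = 10
  1 + 10 = 11
  6 + 9 = 15
  6 + 10 = 16
  9 + 10 = 19
Collected distinct sums: {1, 6, 7, 9, 10, 11, 15, 16, 19}
|A +̂ A| = 9
(Reference bound: |A +̂ A| ≥ 2|A| - 3 for |A| ≥ 2, with |A| = 5 giving ≥ 7.)

|A +̂ A| = 9


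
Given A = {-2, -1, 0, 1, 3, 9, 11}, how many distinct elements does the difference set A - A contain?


A - A = {a - a' : a, a' ∈ A}; |A| = 7.
Bounds: 2|A|-1 ≤ |A - A| ≤ |A|² - |A| + 1, i.e. 13 ≤ |A - A| ≤ 43.
Note: 0 ∈ A - A always (from a - a). The set is symmetric: if d ∈ A - A then -d ∈ A - A.
Enumerate nonzero differences d = a - a' with a > a' (then include -d):
Positive differences: {1, 2, 3, 4, 5, 6, 8, 9, 10, 11, 12, 13}
Full difference set: {0} ∪ (positive diffs) ∪ (negative diffs).
|A - A| = 1 + 2·12 = 25 (matches direct enumeration: 25).

|A - A| = 25


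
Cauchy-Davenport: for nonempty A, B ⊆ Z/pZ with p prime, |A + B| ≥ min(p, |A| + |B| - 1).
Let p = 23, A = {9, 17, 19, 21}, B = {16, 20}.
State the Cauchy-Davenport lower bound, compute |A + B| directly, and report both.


Cauchy-Davenport: |A + B| ≥ min(p, |A| + |B| - 1) for A, B nonempty in Z/pZ.
|A| = 4, |B| = 2, p = 23.
CD lower bound = min(23, 4 + 2 - 1) = min(23, 5) = 5.
Compute A + B mod 23 directly:
a = 9: 9+16=2, 9+20=6
a = 17: 17+16=10, 17+20=14
a = 19: 19+16=12, 19+20=16
a = 21: 21+16=14, 21+20=18
A + B = {2, 6, 10, 12, 14, 16, 18}, so |A + B| = 7.
Verify: 7 ≥ 5? Yes ✓.

CD lower bound = 5, actual |A + B| = 7.


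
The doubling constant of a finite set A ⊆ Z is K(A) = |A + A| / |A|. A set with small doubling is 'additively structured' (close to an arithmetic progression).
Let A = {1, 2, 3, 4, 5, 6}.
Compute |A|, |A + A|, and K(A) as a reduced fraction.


|A| = 6.
Compute A + A by enumerating all 36 pairs.
A + A = {2, 3, 4, 5, 6, 7, 8, 9, 10, 11, 12}, so |A + A| = 11.
K = |A + A| / |A| = 11/6 (already in lowest terms) ≈ 1.8333.
Reference: AP of size 6 gives K = 11/6 ≈ 1.8333; a fully generic set of size 6 gives K ≈ 3.5000.

|A| = 6, |A + A| = 11, K = 11/6.


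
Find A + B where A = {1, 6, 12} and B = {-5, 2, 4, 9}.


A + B = {a + b : a ∈ A, b ∈ B}.
Enumerate all |A|·|B| = 3·4 = 12 pairs (a, b) and collect distinct sums.
a = 1: 1+-5=-4, 1+2=3, 1+4=5, 1+9=10
a = 6: 6+-5=1, 6+2=8, 6+4=10, 6+9=15
a = 12: 12+-5=7, 12+2=14, 12+4=16, 12+9=21
Collecting distinct sums: A + B = {-4, 1, 3, 5, 7, 8, 10, 14, 15, 16, 21}
|A + B| = 11

A + B = {-4, 1, 3, 5, 7, 8, 10, 14, 15, 16, 21}


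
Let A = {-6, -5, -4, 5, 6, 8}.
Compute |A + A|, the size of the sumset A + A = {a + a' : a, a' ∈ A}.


A + A = {a + a' : a, a' ∈ A}; |A| = 6.
General bounds: 2|A| - 1 ≤ |A + A| ≤ |A|(|A|+1)/2, i.e. 11 ≤ |A + A| ≤ 21.
Lower bound 2|A|-1 is attained iff A is an arithmetic progression.
Enumerate sums a + a' for a ≤ a' (symmetric, so this suffices):
a = -6: -6+-6=-12, -6+-5=-11, -6+-4=-10, -6+5=-1, -6+6=0, -6+8=2
a = -5: -5+-5=-10, -5+-4=-9, -5+5=0, -5+6=1, -5+8=3
a = -4: -4+-4=-8, -4+5=1, -4+6=2, -4+8=4
a = 5: 5+5=10, 5+6=11, 5+8=13
a = 6: 6+6=12, 6+8=14
a = 8: 8+8=16
Distinct sums: {-12, -11, -10, -9, -8, -1, 0, 1, 2, 3, 4, 10, 11, 12, 13, 14, 16}
|A + A| = 17

|A + A| = 17


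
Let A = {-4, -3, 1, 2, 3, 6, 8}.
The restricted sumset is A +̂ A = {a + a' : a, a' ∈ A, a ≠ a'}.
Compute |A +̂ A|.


Restricted sumset: A +̂ A = {a + a' : a ∈ A, a' ∈ A, a ≠ a'}.
Equivalently, take A + A and drop any sum 2a that is achievable ONLY as a + a for a ∈ A (i.e. sums representable only with equal summands).
Enumerate pairs (a, a') with a < a' (symmetric, so each unordered pair gives one sum; this covers all a ≠ a'):
  -4 + -3 = -7
  -4 + 1 = -3
  -4 + 2 = -2
  -4 + 3 = -1
  -4 + 6 = 2
  -4 + 8 = 4
  -3 + 1 = -2
  -3 + 2 = -1
  -3 + 3 = 0
  -3 + 6 = 3
  -3 + 8 = 5
  1 + 2 = 3
  1 + 3 = 4
  1 + 6 = 7
  1 + 8 = 9
  2 + 3 = 5
  2 + 6 = 8
  2 + 8 = 10
  3 + 6 = 9
  3 + 8 = 11
  6 + 8 = 14
Collected distinct sums: {-7, -3, -2, -1, 0, 2, 3, 4, 5, 7, 8, 9, 10, 11, 14}
|A +̂ A| = 15
(Reference bound: |A +̂ A| ≥ 2|A| - 3 for |A| ≥ 2, with |A| = 7 giving ≥ 11.)

|A +̂ A| = 15


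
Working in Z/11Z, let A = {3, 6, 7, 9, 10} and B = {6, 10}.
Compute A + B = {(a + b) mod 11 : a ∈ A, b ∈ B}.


Work in Z/11Z: reduce every sum a + b modulo 11.
Enumerate all 10 pairs:
a = 3: 3+6=9, 3+10=2
a = 6: 6+6=1, 6+10=5
a = 7: 7+6=2, 7+10=6
a = 9: 9+6=4, 9+10=8
a = 10: 10+6=5, 10+10=9
Distinct residues collected: {1, 2, 4, 5, 6, 8, 9}
|A + B| = 7 (out of 11 total residues).

A + B = {1, 2, 4, 5, 6, 8, 9}


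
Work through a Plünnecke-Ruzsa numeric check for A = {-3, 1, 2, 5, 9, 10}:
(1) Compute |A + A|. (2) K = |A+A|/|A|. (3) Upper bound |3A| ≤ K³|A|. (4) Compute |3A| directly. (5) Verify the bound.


|A| = 6.
Step 1: Compute A + A by enumerating all 36 pairs.
A + A = {-6, -2, -1, 2, 3, 4, 6, 7, 10, 11, 12, 14, 15, 18, 19, 20}, so |A + A| = 16.
Step 2: Doubling constant K = |A + A|/|A| = 16/6 = 16/6 ≈ 2.6667.
Step 3: Plünnecke-Ruzsa gives |3A| ≤ K³·|A| = (2.6667)³ · 6 ≈ 113.7778.
Step 4: Compute 3A = A + A + A directly by enumerating all triples (a,b,c) ∈ A³; |3A| = 31.
Step 5: Check 31 ≤ 113.7778? Yes ✓.

K = 16/6, Plünnecke-Ruzsa bound K³|A| ≈ 113.7778, |3A| = 31, inequality holds.


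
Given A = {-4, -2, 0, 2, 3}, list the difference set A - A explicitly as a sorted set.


A - A = {a - a' : a, a' ∈ A}.
Compute a - a' for each ordered pair (a, a'):
a = -4: -4--4=0, -4--2=-2, -4-0=-4, -4-2=-6, -4-3=-7
a = -2: -2--4=2, -2--2=0, -2-0=-2, -2-2=-4, -2-3=-5
a = 0: 0--4=4, 0--2=2, 0-0=0, 0-2=-2, 0-3=-3
a = 2: 2--4=6, 2--2=4, 2-0=2, 2-2=0, 2-3=-1
a = 3: 3--4=7, 3--2=5, 3-0=3, 3-2=1, 3-3=0
Collecting distinct values (and noting 0 appears from a-a):
A - A = {-7, -6, -5, -4, -3, -2, -1, 0, 1, 2, 3, 4, 5, 6, 7}
|A - A| = 15

A - A = {-7, -6, -5, -4, -3, -2, -1, 0, 1, 2, 3, 4, 5, 6, 7}


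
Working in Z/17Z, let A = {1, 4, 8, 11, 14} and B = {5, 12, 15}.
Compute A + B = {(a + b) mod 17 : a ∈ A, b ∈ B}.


Work in Z/17Z: reduce every sum a + b modulo 17.
Enumerate all 15 pairs:
a = 1: 1+5=6, 1+12=13, 1+15=16
a = 4: 4+5=9, 4+12=16, 4+15=2
a = 8: 8+5=13, 8+12=3, 8+15=6
a = 11: 11+5=16, 11+12=6, 11+15=9
a = 14: 14+5=2, 14+12=9, 14+15=12
Distinct residues collected: {2, 3, 6, 9, 12, 13, 16}
|A + B| = 7 (out of 17 total residues).

A + B = {2, 3, 6, 9, 12, 13, 16}


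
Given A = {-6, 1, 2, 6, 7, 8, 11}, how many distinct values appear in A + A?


A + A = {a + a' : a, a' ∈ A}; |A| = 7.
General bounds: 2|A| - 1 ≤ |A + A| ≤ |A|(|A|+1)/2, i.e. 13 ≤ |A + A| ≤ 28.
Lower bound 2|A|-1 is attained iff A is an arithmetic progression.
Enumerate sums a + a' for a ≤ a' (symmetric, so this suffices):
a = -6: -6+-6=-12, -6+1=-5, -6+2=-4, -6+6=0, -6+7=1, -6+8=2, -6+11=5
a = 1: 1+1=2, 1+2=3, 1+6=7, 1+7=8, 1+8=9, 1+11=12
a = 2: 2+2=4, 2+6=8, 2+7=9, 2+8=10, 2+11=13
a = 6: 6+6=12, 6+7=13, 6+8=14, 6+11=17
a = 7: 7+7=14, 7+8=15, 7+11=18
a = 8: 8+8=16, 8+11=19
a = 11: 11+11=22
Distinct sums: {-12, -5, -4, 0, 1, 2, 3, 4, 5, 7, 8, 9, 10, 12, 13, 14, 15, 16, 17, 18, 19, 22}
|A + A| = 22

|A + A| = 22


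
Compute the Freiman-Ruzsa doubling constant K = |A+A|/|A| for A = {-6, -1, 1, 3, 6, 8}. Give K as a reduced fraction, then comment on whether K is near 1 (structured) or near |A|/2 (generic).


|A| = 6.
Compute A + A by enumerating all 36 pairs.
A + A = {-12, -7, -5, -3, -2, 0, 2, 4, 5, 6, 7, 9, 11, 12, 14, 16}, so |A + A| = 16.
K = |A + A| / |A| = 16/6 = 8/3 ≈ 2.6667.
Reference: AP of size 6 gives K = 11/6 ≈ 1.8333; a fully generic set of size 6 gives K ≈ 3.5000.

|A| = 6, |A + A| = 16, K = 16/6 = 8/3.


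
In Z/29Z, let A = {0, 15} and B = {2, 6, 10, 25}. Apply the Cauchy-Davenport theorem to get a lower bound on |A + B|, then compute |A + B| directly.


Cauchy-Davenport: |A + B| ≥ min(p, |A| + |B| - 1) for A, B nonempty in Z/pZ.
|A| = 2, |B| = 4, p = 29.
CD lower bound = min(29, 2 + 4 - 1) = min(29, 5) = 5.
Compute A + B mod 29 directly:
a = 0: 0+2=2, 0+6=6, 0+10=10, 0+25=25
a = 15: 15+2=17, 15+6=21, 15+10=25, 15+25=11
A + B = {2, 6, 10, 11, 17, 21, 25}, so |A + B| = 7.
Verify: 7 ≥ 5? Yes ✓.

CD lower bound = 5, actual |A + B| = 7.


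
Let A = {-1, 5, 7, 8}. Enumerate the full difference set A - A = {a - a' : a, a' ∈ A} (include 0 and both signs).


A - A = {a - a' : a, a' ∈ A}.
Compute a - a' for each ordered pair (a, a'):
a = -1: -1--1=0, -1-5=-6, -1-7=-8, -1-8=-9
a = 5: 5--1=6, 5-5=0, 5-7=-2, 5-8=-3
a = 7: 7--1=8, 7-5=2, 7-7=0, 7-8=-1
a = 8: 8--1=9, 8-5=3, 8-7=1, 8-8=0
Collecting distinct values (and noting 0 appears from a-a):
A - A = {-9, -8, -6, -3, -2, -1, 0, 1, 2, 3, 6, 8, 9}
|A - A| = 13

A - A = {-9, -8, -6, -3, -2, -1, 0, 1, 2, 3, 6, 8, 9}


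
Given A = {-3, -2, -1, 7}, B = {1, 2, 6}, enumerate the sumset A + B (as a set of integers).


A + B = {a + b : a ∈ A, b ∈ B}.
Enumerate all |A|·|B| = 4·3 = 12 pairs (a, b) and collect distinct sums.
a = -3: -3+1=-2, -3+2=-1, -3+6=3
a = -2: -2+1=-1, -2+2=0, -2+6=4
a = -1: -1+1=0, -1+2=1, -1+6=5
a = 7: 7+1=8, 7+2=9, 7+6=13
Collecting distinct sums: A + B = {-2, -1, 0, 1, 3, 4, 5, 8, 9, 13}
|A + B| = 10

A + B = {-2, -1, 0, 1, 3, 4, 5, 8, 9, 13}


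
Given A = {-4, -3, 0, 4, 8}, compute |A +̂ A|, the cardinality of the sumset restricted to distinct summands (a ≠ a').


Restricted sumset: A +̂ A = {a + a' : a ∈ A, a' ∈ A, a ≠ a'}.
Equivalently, take A + A and drop any sum 2a that is achievable ONLY as a + a for a ∈ A (i.e. sums representable only with equal summands).
Enumerate pairs (a, a') with a < a' (symmetric, so each unordered pair gives one sum; this covers all a ≠ a'):
  -4 + -3 = -7
  -4 + 0 = -4
  -4 + 4 = 0
  -4 + 8 = 4
  -3 + 0 = -3
  -3 + 4 = 1
  -3 + 8 = 5
  0 + 4 = 4
  0 + 8 = 8
  4 + 8 = 12
Collected distinct sums: {-7, -4, -3, 0, 1, 4, 5, 8, 12}
|A +̂ A| = 9
(Reference bound: |A +̂ A| ≥ 2|A| - 3 for |A| ≥ 2, with |A| = 5 giving ≥ 7.)

|A +̂ A| = 9


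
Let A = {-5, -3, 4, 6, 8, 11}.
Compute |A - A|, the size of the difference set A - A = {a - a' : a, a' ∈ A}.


A - A = {a - a' : a, a' ∈ A}; |A| = 6.
Bounds: 2|A|-1 ≤ |A - A| ≤ |A|² - |A| + 1, i.e. 11 ≤ |A - A| ≤ 31.
Note: 0 ∈ A - A always (from a - a). The set is symmetric: if d ∈ A - A then -d ∈ A - A.
Enumerate nonzero differences d = a - a' with a > a' (then include -d):
Positive differences: {2, 3, 4, 5, 7, 9, 11, 13, 14, 16}
Full difference set: {0} ∪ (positive diffs) ∪ (negative diffs).
|A - A| = 1 + 2·10 = 21 (matches direct enumeration: 21).

|A - A| = 21


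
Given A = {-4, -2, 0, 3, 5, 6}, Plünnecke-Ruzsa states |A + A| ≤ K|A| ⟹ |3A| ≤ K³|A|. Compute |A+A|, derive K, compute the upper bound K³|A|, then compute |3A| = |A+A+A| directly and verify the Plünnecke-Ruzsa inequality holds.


|A| = 6.
Step 1: Compute A + A by enumerating all 36 pairs.
A + A = {-8, -6, -4, -2, -1, 0, 1, 2, 3, 4, 5, 6, 8, 9, 10, 11, 12}, so |A + A| = 17.
Step 2: Doubling constant K = |A + A|/|A| = 17/6 = 17/6 ≈ 2.8333.
Step 3: Plünnecke-Ruzsa gives |3A| ≤ K³·|A| = (2.8333)³ · 6 ≈ 136.4722.
Step 4: Compute 3A = A + A + A directly by enumerating all triples (a,b,c) ∈ A³; |3A| = 28.
Step 5: Check 28 ≤ 136.4722? Yes ✓.

K = 17/6, Plünnecke-Ruzsa bound K³|A| ≈ 136.4722, |3A| = 28, inequality holds.


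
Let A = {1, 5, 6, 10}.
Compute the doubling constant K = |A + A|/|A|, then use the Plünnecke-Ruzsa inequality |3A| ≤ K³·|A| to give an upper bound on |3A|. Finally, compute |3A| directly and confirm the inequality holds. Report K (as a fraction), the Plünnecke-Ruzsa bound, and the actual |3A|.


|A| = 4.
Step 1: Compute A + A by enumerating all 16 pairs.
A + A = {2, 6, 7, 10, 11, 12, 15, 16, 20}, so |A + A| = 9.
Step 2: Doubling constant K = |A + A|/|A| = 9/4 = 9/4 ≈ 2.2500.
Step 3: Plünnecke-Ruzsa gives |3A| ≤ K³·|A| = (2.2500)³ · 4 ≈ 45.5625.
Step 4: Compute 3A = A + A + A directly by enumerating all triples (a,b,c) ∈ A³; |3A| = 16.
Step 5: Check 16 ≤ 45.5625? Yes ✓.

K = 9/4, Plünnecke-Ruzsa bound K³|A| ≈ 45.5625, |3A| = 16, inequality holds.


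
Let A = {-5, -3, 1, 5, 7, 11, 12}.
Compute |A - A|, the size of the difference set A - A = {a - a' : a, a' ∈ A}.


A - A = {a - a' : a, a' ∈ A}; |A| = 7.
Bounds: 2|A|-1 ≤ |A - A| ≤ |A|² - |A| + 1, i.e. 13 ≤ |A - A| ≤ 43.
Note: 0 ∈ A - A always (from a - a). The set is symmetric: if d ∈ A - A then -d ∈ A - A.
Enumerate nonzero differences d = a - a' with a > a' (then include -d):
Positive differences: {1, 2, 4, 5, 6, 7, 8, 10, 11, 12, 14, 15, 16, 17}
Full difference set: {0} ∪ (positive diffs) ∪ (negative diffs).
|A - A| = 1 + 2·14 = 29 (matches direct enumeration: 29).

|A - A| = 29


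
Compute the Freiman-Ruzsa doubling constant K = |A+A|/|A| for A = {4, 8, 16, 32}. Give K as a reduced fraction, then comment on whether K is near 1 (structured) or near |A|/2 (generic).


|A| = 4.
Compute A + A by enumerating all 16 pairs.
A + A = {8, 12, 16, 20, 24, 32, 36, 40, 48, 64}, so |A + A| = 10.
K = |A + A| / |A| = 10/4 = 5/2 ≈ 2.5000.
Reference: AP of size 4 gives K = 7/4 ≈ 1.7500; a fully generic set of size 4 gives K ≈ 2.5000.

|A| = 4, |A + A| = 10, K = 10/4 = 5/2.


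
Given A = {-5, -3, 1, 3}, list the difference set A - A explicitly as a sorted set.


A - A = {a - a' : a, a' ∈ A}.
Compute a - a' for each ordered pair (a, a'):
a = -5: -5--5=0, -5--3=-2, -5-1=-6, -5-3=-8
a = -3: -3--5=2, -3--3=0, -3-1=-4, -3-3=-6
a = 1: 1--5=6, 1--3=4, 1-1=0, 1-3=-2
a = 3: 3--5=8, 3--3=6, 3-1=2, 3-3=0
Collecting distinct values (and noting 0 appears from a-a):
A - A = {-8, -6, -4, -2, 0, 2, 4, 6, 8}
|A - A| = 9

A - A = {-8, -6, -4, -2, 0, 2, 4, 6, 8}


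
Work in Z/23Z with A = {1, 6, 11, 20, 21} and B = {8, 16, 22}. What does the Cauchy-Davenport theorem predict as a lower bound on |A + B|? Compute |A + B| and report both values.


Cauchy-Davenport: |A + B| ≥ min(p, |A| + |B| - 1) for A, B nonempty in Z/pZ.
|A| = 5, |B| = 3, p = 23.
CD lower bound = min(23, 5 + 3 - 1) = min(23, 7) = 7.
Compute A + B mod 23 directly:
a = 1: 1+8=9, 1+16=17, 1+22=0
a = 6: 6+8=14, 6+16=22, 6+22=5
a = 11: 11+8=19, 11+16=4, 11+22=10
a = 20: 20+8=5, 20+16=13, 20+22=19
a = 21: 21+8=6, 21+16=14, 21+22=20
A + B = {0, 4, 5, 6, 9, 10, 13, 14, 17, 19, 20, 22}, so |A + B| = 12.
Verify: 12 ≥ 7? Yes ✓.

CD lower bound = 7, actual |A + B| = 12.


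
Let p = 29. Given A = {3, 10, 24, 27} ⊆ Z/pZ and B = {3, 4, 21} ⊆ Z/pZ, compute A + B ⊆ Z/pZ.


Work in Z/29Z: reduce every sum a + b modulo 29.
Enumerate all 12 pairs:
a = 3: 3+3=6, 3+4=7, 3+21=24
a = 10: 10+3=13, 10+4=14, 10+21=2
a = 24: 24+3=27, 24+4=28, 24+21=16
a = 27: 27+3=1, 27+4=2, 27+21=19
Distinct residues collected: {1, 2, 6, 7, 13, 14, 16, 19, 24, 27, 28}
|A + B| = 11 (out of 29 total residues).

A + B = {1, 2, 6, 7, 13, 14, 16, 19, 24, 27, 28}


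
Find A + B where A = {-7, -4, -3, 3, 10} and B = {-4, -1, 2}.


A + B = {a + b : a ∈ A, b ∈ B}.
Enumerate all |A|·|B| = 5·3 = 15 pairs (a, b) and collect distinct sums.
a = -7: -7+-4=-11, -7+-1=-8, -7+2=-5
a = -4: -4+-4=-8, -4+-1=-5, -4+2=-2
a = -3: -3+-4=-7, -3+-1=-4, -3+2=-1
a = 3: 3+-4=-1, 3+-1=2, 3+2=5
a = 10: 10+-4=6, 10+-1=9, 10+2=12
Collecting distinct sums: A + B = {-11, -8, -7, -5, -4, -2, -1, 2, 5, 6, 9, 12}
|A + B| = 12

A + B = {-11, -8, -7, -5, -4, -2, -1, 2, 5, 6, 9, 12}


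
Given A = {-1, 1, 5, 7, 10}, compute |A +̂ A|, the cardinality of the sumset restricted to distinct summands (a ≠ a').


Restricted sumset: A +̂ A = {a + a' : a ∈ A, a' ∈ A, a ≠ a'}.
Equivalently, take A + A and drop any sum 2a that is achievable ONLY as a + a for a ∈ A (i.e. sums representable only with equal summands).
Enumerate pairs (a, a') with a < a' (symmetric, so each unordered pair gives one sum; this covers all a ≠ a'):
  -1 + 1 = 0
  -1 + 5 = 4
  -1 + 7 = 6
  -1 + 10 = 9
  1 + 5 = 6
  1 + 7 = 8
  1 + 10 = 11
  5 + 7 = 12
  5 + 10 = 15
  7 + 10 = 17
Collected distinct sums: {0, 4, 6, 8, 9, 11, 12, 15, 17}
|A +̂ A| = 9
(Reference bound: |A +̂ A| ≥ 2|A| - 3 for |A| ≥ 2, with |A| = 5 giving ≥ 7.)

|A +̂ A| = 9


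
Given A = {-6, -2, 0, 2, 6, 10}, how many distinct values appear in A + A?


A + A = {a + a' : a, a' ∈ A}; |A| = 6.
General bounds: 2|A| - 1 ≤ |A + A| ≤ |A|(|A|+1)/2, i.e. 11 ≤ |A + A| ≤ 21.
Lower bound 2|A|-1 is attained iff A is an arithmetic progression.
Enumerate sums a + a' for a ≤ a' (symmetric, so this suffices):
a = -6: -6+-6=-12, -6+-2=-8, -6+0=-6, -6+2=-4, -6+6=0, -6+10=4
a = -2: -2+-2=-4, -2+0=-2, -2+2=0, -2+6=4, -2+10=8
a = 0: 0+0=0, 0+2=2, 0+6=6, 0+10=10
a = 2: 2+2=4, 2+6=8, 2+10=12
a = 6: 6+6=12, 6+10=16
a = 10: 10+10=20
Distinct sums: {-12, -8, -6, -4, -2, 0, 2, 4, 6, 8, 10, 12, 16, 20}
|A + A| = 14

|A + A| = 14


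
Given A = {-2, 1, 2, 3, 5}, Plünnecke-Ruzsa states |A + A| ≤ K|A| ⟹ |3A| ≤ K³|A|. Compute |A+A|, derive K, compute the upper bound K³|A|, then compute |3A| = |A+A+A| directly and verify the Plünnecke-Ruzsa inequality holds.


|A| = 5.
Step 1: Compute A + A by enumerating all 25 pairs.
A + A = {-4, -1, 0, 1, 2, 3, 4, 5, 6, 7, 8, 10}, so |A + A| = 12.
Step 2: Doubling constant K = |A + A|/|A| = 12/5 = 12/5 ≈ 2.4000.
Step 3: Plünnecke-Ruzsa gives |3A| ≤ K³·|A| = (2.4000)³ · 5 ≈ 69.1200.
Step 4: Compute 3A = A + A + A directly by enumerating all triples (a,b,c) ∈ A³; |3A| = 19.
Step 5: Check 19 ≤ 69.1200? Yes ✓.

K = 12/5, Plünnecke-Ruzsa bound K³|A| ≈ 69.1200, |3A| = 19, inequality holds.


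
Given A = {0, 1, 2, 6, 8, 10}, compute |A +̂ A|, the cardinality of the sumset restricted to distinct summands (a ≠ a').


Restricted sumset: A +̂ A = {a + a' : a ∈ A, a' ∈ A, a ≠ a'}.
Equivalently, take A + A and drop any sum 2a that is achievable ONLY as a + a for a ∈ A (i.e. sums representable only with equal summands).
Enumerate pairs (a, a') with a < a' (symmetric, so each unordered pair gives one sum; this covers all a ≠ a'):
  0 + 1 = 1
  0 + 2 = 2
  0 + 6 = 6
  0 + 8 = 8
  0 + 10 = 10
  1 + 2 = 3
  1 + 6 = 7
  1 + 8 = 9
  1 + 10 = 11
  2 + 6 = 8
  2 + 8 = 10
  2 + 10 = 12
  6 + 8 = 14
  6 + 10 = 16
  8 + 10 = 18
Collected distinct sums: {1, 2, 3, 6, 7, 8, 9, 10, 11, 12, 14, 16, 18}
|A +̂ A| = 13
(Reference bound: |A +̂ A| ≥ 2|A| - 3 for |A| ≥ 2, with |A| = 6 giving ≥ 9.)

|A +̂ A| = 13


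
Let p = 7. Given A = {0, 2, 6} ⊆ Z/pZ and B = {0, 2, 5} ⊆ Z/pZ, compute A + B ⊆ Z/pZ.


Work in Z/7Z: reduce every sum a + b modulo 7.
Enumerate all 9 pairs:
a = 0: 0+0=0, 0+2=2, 0+5=5
a = 2: 2+0=2, 2+2=4, 2+5=0
a = 6: 6+0=6, 6+2=1, 6+5=4
Distinct residues collected: {0, 1, 2, 4, 5, 6}
|A + B| = 6 (out of 7 total residues).

A + B = {0, 1, 2, 4, 5, 6}


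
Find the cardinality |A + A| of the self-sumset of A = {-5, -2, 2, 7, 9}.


A + A = {a + a' : a, a' ∈ A}; |A| = 5.
General bounds: 2|A| - 1 ≤ |A + A| ≤ |A|(|A|+1)/2, i.e. 9 ≤ |A + A| ≤ 15.
Lower bound 2|A|-1 is attained iff A is an arithmetic progression.
Enumerate sums a + a' for a ≤ a' (symmetric, so this suffices):
a = -5: -5+-5=-10, -5+-2=-7, -5+2=-3, -5+7=2, -5+9=4
a = -2: -2+-2=-4, -2+2=0, -2+7=5, -2+9=7
a = 2: 2+2=4, 2+7=9, 2+9=11
a = 7: 7+7=14, 7+9=16
a = 9: 9+9=18
Distinct sums: {-10, -7, -4, -3, 0, 2, 4, 5, 7, 9, 11, 14, 16, 18}
|A + A| = 14

|A + A| = 14


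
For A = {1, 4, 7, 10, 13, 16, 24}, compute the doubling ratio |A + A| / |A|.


|A| = 7.
Compute A + A by enumerating all 49 pairs.
A + A = {2, 5, 8, 11, 14, 17, 20, 23, 25, 26, 28, 29, 31, 32, 34, 37, 40, 48}, so |A + A| = 18.
K = |A + A| / |A| = 18/7 (already in lowest terms) ≈ 2.5714.
Reference: AP of size 7 gives K = 13/7 ≈ 1.8571; a fully generic set of size 7 gives K ≈ 4.0000.

|A| = 7, |A + A| = 18, K = 18/7.


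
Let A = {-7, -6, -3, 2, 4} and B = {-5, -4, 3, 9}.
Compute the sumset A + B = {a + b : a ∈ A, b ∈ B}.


A + B = {a + b : a ∈ A, b ∈ B}.
Enumerate all |A|·|B| = 5·4 = 20 pairs (a, b) and collect distinct sums.
a = -7: -7+-5=-12, -7+-4=-11, -7+3=-4, -7+9=2
a = -6: -6+-5=-11, -6+-4=-10, -6+3=-3, -6+9=3
a = -3: -3+-5=-8, -3+-4=-7, -3+3=0, -3+9=6
a = 2: 2+-5=-3, 2+-4=-2, 2+3=5, 2+9=11
a = 4: 4+-5=-1, 4+-4=0, 4+3=7, 4+9=13
Collecting distinct sums: A + B = {-12, -11, -10, -8, -7, -4, -3, -2, -1, 0, 2, 3, 5, 6, 7, 11, 13}
|A + B| = 17

A + B = {-12, -11, -10, -8, -7, -4, -3, -2, -1, 0, 2, 3, 5, 6, 7, 11, 13}


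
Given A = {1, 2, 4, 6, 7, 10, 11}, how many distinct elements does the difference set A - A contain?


A - A = {a - a' : a, a' ∈ A}; |A| = 7.
Bounds: 2|A|-1 ≤ |A - A| ≤ |A|² - |A| + 1, i.e. 13 ≤ |A - A| ≤ 43.
Note: 0 ∈ A - A always (from a - a). The set is symmetric: if d ∈ A - A then -d ∈ A - A.
Enumerate nonzero differences d = a - a' with a > a' (then include -d):
Positive differences: {1, 2, 3, 4, 5, 6, 7, 8, 9, 10}
Full difference set: {0} ∪ (positive diffs) ∪ (negative diffs).
|A - A| = 1 + 2·10 = 21 (matches direct enumeration: 21).

|A - A| = 21


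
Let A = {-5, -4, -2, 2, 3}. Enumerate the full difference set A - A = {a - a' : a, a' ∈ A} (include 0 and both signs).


A - A = {a - a' : a, a' ∈ A}.
Compute a - a' for each ordered pair (a, a'):
a = -5: -5--5=0, -5--4=-1, -5--2=-3, -5-2=-7, -5-3=-8
a = -4: -4--5=1, -4--4=0, -4--2=-2, -4-2=-6, -4-3=-7
a = -2: -2--5=3, -2--4=2, -2--2=0, -2-2=-4, -2-3=-5
a = 2: 2--5=7, 2--4=6, 2--2=4, 2-2=0, 2-3=-1
a = 3: 3--5=8, 3--4=7, 3--2=5, 3-2=1, 3-3=0
Collecting distinct values (and noting 0 appears from a-a):
A - A = {-8, -7, -6, -5, -4, -3, -2, -1, 0, 1, 2, 3, 4, 5, 6, 7, 8}
|A - A| = 17

A - A = {-8, -7, -6, -5, -4, -3, -2, -1, 0, 1, 2, 3, 4, 5, 6, 7, 8}


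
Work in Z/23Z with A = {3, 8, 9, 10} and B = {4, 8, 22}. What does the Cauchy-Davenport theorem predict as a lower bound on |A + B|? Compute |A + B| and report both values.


Cauchy-Davenport: |A + B| ≥ min(p, |A| + |B| - 1) for A, B nonempty in Z/pZ.
|A| = 4, |B| = 3, p = 23.
CD lower bound = min(23, 4 + 3 - 1) = min(23, 6) = 6.
Compute A + B mod 23 directly:
a = 3: 3+4=7, 3+8=11, 3+22=2
a = 8: 8+4=12, 8+8=16, 8+22=7
a = 9: 9+4=13, 9+8=17, 9+22=8
a = 10: 10+4=14, 10+8=18, 10+22=9
A + B = {2, 7, 8, 9, 11, 12, 13, 14, 16, 17, 18}, so |A + B| = 11.
Verify: 11 ≥ 6? Yes ✓.

CD lower bound = 6, actual |A + B| = 11.


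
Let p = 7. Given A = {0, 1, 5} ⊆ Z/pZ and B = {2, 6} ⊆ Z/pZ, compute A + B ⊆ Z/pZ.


Work in Z/7Z: reduce every sum a + b modulo 7.
Enumerate all 6 pairs:
a = 0: 0+2=2, 0+6=6
a = 1: 1+2=3, 1+6=0
a = 5: 5+2=0, 5+6=4
Distinct residues collected: {0, 2, 3, 4, 6}
|A + B| = 5 (out of 7 total residues).

A + B = {0, 2, 3, 4, 6}


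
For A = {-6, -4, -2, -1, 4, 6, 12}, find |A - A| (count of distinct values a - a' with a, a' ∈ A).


A - A = {a - a' : a, a' ∈ A}; |A| = 7.
Bounds: 2|A|-1 ≤ |A - A| ≤ |A|² - |A| + 1, i.e. 13 ≤ |A - A| ≤ 43.
Note: 0 ∈ A - A always (from a - a). The set is symmetric: if d ∈ A - A then -d ∈ A - A.
Enumerate nonzero differences d = a - a' with a > a' (then include -d):
Positive differences: {1, 2, 3, 4, 5, 6, 7, 8, 10, 12, 13, 14, 16, 18}
Full difference set: {0} ∪ (positive diffs) ∪ (negative diffs).
|A - A| = 1 + 2·14 = 29 (matches direct enumeration: 29).

|A - A| = 29


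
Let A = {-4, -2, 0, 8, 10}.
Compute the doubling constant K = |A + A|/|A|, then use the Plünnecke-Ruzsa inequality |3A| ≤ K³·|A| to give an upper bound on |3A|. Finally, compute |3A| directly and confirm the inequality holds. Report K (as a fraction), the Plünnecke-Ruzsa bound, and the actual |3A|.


|A| = 5.
Step 1: Compute A + A by enumerating all 25 pairs.
A + A = {-8, -6, -4, -2, 0, 4, 6, 8, 10, 16, 18, 20}, so |A + A| = 12.
Step 2: Doubling constant K = |A + A|/|A| = 12/5 = 12/5 ≈ 2.4000.
Step 3: Plünnecke-Ruzsa gives |3A| ≤ K³·|A| = (2.4000)³ · 5 ≈ 69.1200.
Step 4: Compute 3A = A + A + A directly by enumerating all triples (a,b,c) ∈ A³; |3A| = 21.
Step 5: Check 21 ≤ 69.1200? Yes ✓.

K = 12/5, Plünnecke-Ruzsa bound K³|A| ≈ 69.1200, |3A| = 21, inequality holds.


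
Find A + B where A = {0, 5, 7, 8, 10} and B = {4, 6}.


A + B = {a + b : a ∈ A, b ∈ B}.
Enumerate all |A|·|B| = 5·2 = 10 pairs (a, b) and collect distinct sums.
a = 0: 0+4=4, 0+6=6
a = 5: 5+4=9, 5+6=11
a = 7: 7+4=11, 7+6=13
a = 8: 8+4=12, 8+6=14
a = 10: 10+4=14, 10+6=16
Collecting distinct sums: A + B = {4, 6, 9, 11, 12, 13, 14, 16}
|A + B| = 8

A + B = {4, 6, 9, 11, 12, 13, 14, 16}


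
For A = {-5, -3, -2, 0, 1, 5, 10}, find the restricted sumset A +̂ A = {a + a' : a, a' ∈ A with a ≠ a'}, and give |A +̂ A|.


Restricted sumset: A +̂ A = {a + a' : a ∈ A, a' ∈ A, a ≠ a'}.
Equivalently, take A + A and drop any sum 2a that is achievable ONLY as a + a for a ∈ A (i.e. sums representable only with equal summands).
Enumerate pairs (a, a') with a < a' (symmetric, so each unordered pair gives one sum; this covers all a ≠ a'):
  -5 + -3 = -8
  -5 + -2 = -7
  -5 + 0 = -5
  -5 + 1 = -4
  -5 + 5 = 0
  -5 + 10 = 5
  -3 + -2 = -5
  -3 + 0 = -3
  -3 + 1 = -2
  -3 + 5 = 2
  -3 + 10 = 7
  -2 + 0 = -2
  -2 + 1 = -1
  -2 + 5 = 3
  -2 + 10 = 8
  0 + 1 = 1
  0 + 5 = 5
  0 + 10 = 10
  1 + 5 = 6
  1 + 10 = 11
  5 + 10 = 15
Collected distinct sums: {-8, -7, -5, -4, -3, -2, -1, 0, 1, 2, 3, 5, 6, 7, 8, 10, 11, 15}
|A +̂ A| = 18
(Reference bound: |A +̂ A| ≥ 2|A| - 3 for |A| ≥ 2, with |A| = 7 giving ≥ 11.)

|A +̂ A| = 18
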